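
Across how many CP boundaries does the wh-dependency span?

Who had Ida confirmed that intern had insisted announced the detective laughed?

2

"who" is extracted from the subject of "announced".
Boundaries crossed, outermost first: [Ø], [Ø] — 2 in total.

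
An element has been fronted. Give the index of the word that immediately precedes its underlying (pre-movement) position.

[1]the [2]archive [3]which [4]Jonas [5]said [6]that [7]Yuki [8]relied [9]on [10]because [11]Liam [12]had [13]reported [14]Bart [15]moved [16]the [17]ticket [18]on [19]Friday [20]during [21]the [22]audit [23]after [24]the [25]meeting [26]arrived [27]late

9

The displaced element is "the archive" (word 2).
It is linked across 1 clause boundary (that).
It functions as the object of the preposition "on" of "relied", so the gap sits immediately after word 9 ("on").
Base order: Jonas said that Yuki relied on the archive because Liam had reported Bart moved the ticket on Friday during the audit after the meeting.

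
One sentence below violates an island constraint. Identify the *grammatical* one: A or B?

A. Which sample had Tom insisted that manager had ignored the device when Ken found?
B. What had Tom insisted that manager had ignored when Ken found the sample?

B

In A, the wh-phrase is extracted from inside an adjunct island (introduced by "when"), which blocks movement.
In B, the extraction path crosses only that-complement boundaries, which are transparent.
So B is grammatical.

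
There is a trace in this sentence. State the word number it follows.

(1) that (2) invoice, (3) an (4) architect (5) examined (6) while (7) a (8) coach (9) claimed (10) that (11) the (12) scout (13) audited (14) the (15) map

The displaced element is "that invoice" (word 2).
It functions as the direct object of "examined", so the gap sits immediately after word 5 ("examined").
Base order: An architect examined that invoice while a coach claimed that the scout audited the map.

5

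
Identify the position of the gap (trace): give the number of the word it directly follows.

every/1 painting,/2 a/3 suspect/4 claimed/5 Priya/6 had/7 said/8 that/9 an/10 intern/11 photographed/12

The displaced element is "every painting" (word 2).
It is linked across 2 clause boundaries (Ø → that).
It functions as the direct object of "photographed", so the gap sits immediately after word 12 ("photographed").
Base order: A suspect claimed Priya had said that an intern photographed every painting.

12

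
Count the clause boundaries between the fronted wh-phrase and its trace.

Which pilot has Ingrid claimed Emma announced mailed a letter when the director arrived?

2

"which pilot" is extracted from the subject of "mailed".
Boundaries crossed, outermost first: [Ø], [Ø] — 2 in total.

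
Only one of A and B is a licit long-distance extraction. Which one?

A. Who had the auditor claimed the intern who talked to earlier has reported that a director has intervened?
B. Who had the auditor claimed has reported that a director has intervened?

B

In A, the wh-phrase is extracted from inside a complex-NP island (relative clause) (introduced by "who"), which blocks movement.
In B, the extraction path crosses only that-complement boundaries, which are transparent.
So B is grammatical.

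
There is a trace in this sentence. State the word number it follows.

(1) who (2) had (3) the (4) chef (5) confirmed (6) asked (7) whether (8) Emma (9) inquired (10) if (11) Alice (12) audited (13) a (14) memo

5

The displaced element is "who" (word 1).
It is linked across 1 clause boundary (Ø).
It functions as the subject of "asked", so the gap sits immediately after word 5 ("confirmed").
Base order: The chef had confirmed who asked whether Emma inquired if Alice audited a memo.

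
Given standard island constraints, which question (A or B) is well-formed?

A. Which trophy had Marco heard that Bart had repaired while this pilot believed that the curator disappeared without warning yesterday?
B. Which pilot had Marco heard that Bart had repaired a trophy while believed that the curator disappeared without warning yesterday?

A

In B, the wh-phrase is extracted from inside an adjunct island (introduced by "while"), which blocks movement.
In A, the extraction path crosses only that-complement boundaries, which are transparent.
So A is grammatical.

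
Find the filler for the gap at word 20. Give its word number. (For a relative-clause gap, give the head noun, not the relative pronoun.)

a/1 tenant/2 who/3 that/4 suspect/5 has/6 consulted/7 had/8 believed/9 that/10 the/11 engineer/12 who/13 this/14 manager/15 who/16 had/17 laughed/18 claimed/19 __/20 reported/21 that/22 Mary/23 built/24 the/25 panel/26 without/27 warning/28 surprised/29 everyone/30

12

The gap at 20 is the subject of "reported", inside a relative clause.
The relative pronoun is "who" (word 13); it is bound by the head noun immediately before it.
Its filler is the head noun "engineer", at word 12.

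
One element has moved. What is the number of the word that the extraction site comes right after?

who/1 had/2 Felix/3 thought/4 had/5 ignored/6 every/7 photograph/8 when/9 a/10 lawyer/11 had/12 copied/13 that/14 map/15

The displaced element is "who" (word 1).
It is linked across 1 clause boundary (Ø).
It functions as the subject of "ignored", so the gap sits immediately after word 4 ("thought").
Base order: Felix had thought that who had ignored every photograph when a lawyer had copied that map.

4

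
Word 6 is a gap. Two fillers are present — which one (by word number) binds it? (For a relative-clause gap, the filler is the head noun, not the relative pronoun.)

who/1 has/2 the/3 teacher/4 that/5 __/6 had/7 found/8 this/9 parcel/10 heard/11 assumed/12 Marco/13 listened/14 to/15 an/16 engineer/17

4

The marked gap is inside the relative clause, the subject of "found".
Its filler is the head noun "teacher" (via "that"), at word 4.
(The other dependency links word 1 to a gap after word 11.)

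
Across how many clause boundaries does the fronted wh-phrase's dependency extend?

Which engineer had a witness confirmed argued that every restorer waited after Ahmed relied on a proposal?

1

"which engineer" is extracted from the subject of "argued".
Boundaries crossed, outermost first: [Ø] — 1 in total.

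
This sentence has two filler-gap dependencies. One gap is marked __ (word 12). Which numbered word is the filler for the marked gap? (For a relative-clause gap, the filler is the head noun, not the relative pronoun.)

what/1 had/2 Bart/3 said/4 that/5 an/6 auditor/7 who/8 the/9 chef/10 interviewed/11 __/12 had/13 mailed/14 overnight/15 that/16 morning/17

7

The marked gap is inside the relative clause, the direct object of "interviewed".
Its filler is the head noun "auditor" (via "who"), at word 7.
(The other dependency links word 1 to a gap after word 14.)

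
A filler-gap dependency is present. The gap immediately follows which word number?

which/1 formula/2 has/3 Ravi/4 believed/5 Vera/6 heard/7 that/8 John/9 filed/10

The displaced element is "which formula" (word 2).
It is linked across 2 clause boundaries (Ø → that).
It functions as the direct object of "filed", so the gap sits immediately after word 10 ("filed").
Base order: Ravi has believed Vera heard that John filed which formula.

10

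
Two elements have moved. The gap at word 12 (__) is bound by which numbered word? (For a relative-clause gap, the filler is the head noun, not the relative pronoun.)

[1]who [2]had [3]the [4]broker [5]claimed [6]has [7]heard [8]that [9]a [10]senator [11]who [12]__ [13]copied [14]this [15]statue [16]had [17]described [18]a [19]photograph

The marked gap is inside the relative clause, the subject of "copied".
Its filler is the head noun "senator" (via "who"), at word 10.
(The other dependency links word 1 to a gap after word 5.)

10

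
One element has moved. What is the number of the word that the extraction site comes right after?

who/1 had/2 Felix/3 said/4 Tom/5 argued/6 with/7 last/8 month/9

7

The displaced element is "who" (word 1).
It is linked across 1 clause boundary (Ø).
It functions as the object of the preposition "with" of "argued", so the gap sits immediately after word 7 ("with").
Base order: Felix had said Tom argued with who last month.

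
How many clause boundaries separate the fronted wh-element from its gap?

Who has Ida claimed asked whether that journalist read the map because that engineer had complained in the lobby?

1

"who" is extracted from the subject of "asked".
Boundaries crossed, outermost first: [Ø] — 1 in total.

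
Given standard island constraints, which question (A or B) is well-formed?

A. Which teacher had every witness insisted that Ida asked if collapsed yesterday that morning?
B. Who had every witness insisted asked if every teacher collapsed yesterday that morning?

B

In A, the wh-phrase is extracted from inside a wh-island (introduced by "if"), which blocks movement.
In B, the extraction path crosses only that-complement boundaries, which are transparent.
So B is grammatical.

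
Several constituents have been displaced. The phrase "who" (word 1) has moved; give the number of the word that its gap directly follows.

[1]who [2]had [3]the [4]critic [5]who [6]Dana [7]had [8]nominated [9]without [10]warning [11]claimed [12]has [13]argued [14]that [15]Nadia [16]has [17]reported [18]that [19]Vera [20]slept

11

The displaced element is "who" (word 1).
It is linked across 1 clause boundary (Ø).
It functions as the subject of "argued", so the gap sits immediately after word 11 ("claimed").
Base order: The critic who Dana had nominated without warning had claimed who has argued that Nadia has reported that Vera slept.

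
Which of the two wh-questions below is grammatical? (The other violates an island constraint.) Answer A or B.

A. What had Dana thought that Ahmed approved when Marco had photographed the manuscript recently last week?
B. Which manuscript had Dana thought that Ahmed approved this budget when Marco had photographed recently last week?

In B, the wh-phrase is extracted from inside an adjunct island (introduced by "when"), which blocks movement.
In A, the extraction path crosses only that-complement boundaries, which are transparent.
So A is grammatical.

A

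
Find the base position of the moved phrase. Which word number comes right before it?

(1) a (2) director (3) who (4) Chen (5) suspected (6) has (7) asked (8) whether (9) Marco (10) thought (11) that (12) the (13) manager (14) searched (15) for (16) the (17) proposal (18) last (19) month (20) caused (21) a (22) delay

5

The displaced element is "a director" (word 2).
It is linked across 1 clause boundary (Ø).
It functions as the subject of "asked", so the gap sits immediately after word 5 ("suspected").
Base order: Chen suspected a director has asked whether Marco thought that the manager searched for the proposal last month.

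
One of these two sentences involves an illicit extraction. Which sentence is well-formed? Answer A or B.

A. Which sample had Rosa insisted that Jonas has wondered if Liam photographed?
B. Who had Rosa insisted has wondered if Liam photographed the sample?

B

In A, the wh-phrase is extracted from inside a wh-island (introduced by "if"), which blocks movement.
In B, the extraction path crosses only that-complement boundaries, which are transparent.
So B is grammatical.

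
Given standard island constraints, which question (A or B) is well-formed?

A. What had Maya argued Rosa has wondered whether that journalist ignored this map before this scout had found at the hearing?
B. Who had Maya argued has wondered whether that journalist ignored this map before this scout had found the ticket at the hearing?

B

In A, the wh-phrase is extracted from inside a wh-island (introduced by "whether"), which blocks movement.
In B, the extraction path crosses only that-complement boundaries, which are transparent.
So B is grammatical.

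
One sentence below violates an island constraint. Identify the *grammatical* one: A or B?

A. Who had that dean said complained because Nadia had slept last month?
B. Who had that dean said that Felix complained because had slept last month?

In B, the wh-phrase is extracted from inside an adjunct island (introduced by "because"), which blocks movement.
In A, the extraction path crosses only that-complement boundaries, which are transparent.
So A is grammatical.

A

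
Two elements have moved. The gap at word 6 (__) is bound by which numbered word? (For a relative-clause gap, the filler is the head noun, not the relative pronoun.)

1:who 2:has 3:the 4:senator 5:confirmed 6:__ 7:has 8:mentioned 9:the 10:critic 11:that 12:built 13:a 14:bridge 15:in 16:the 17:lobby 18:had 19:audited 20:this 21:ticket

1

The marked gap is the subject of "mentioned".
Its filler is the fronted wh-phrase "who", at word 1.
(The other dependency links word 10 to a gap after word 11.)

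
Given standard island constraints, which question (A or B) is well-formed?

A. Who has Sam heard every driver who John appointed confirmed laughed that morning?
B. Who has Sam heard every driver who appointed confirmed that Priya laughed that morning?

A

In B, the wh-phrase is extracted from inside a complex-NP island (relative clause) (introduced by "who"), which blocks movement.
In A, the extraction path crosses only that-complement boundaries, which are transparent.
So A is grammatical.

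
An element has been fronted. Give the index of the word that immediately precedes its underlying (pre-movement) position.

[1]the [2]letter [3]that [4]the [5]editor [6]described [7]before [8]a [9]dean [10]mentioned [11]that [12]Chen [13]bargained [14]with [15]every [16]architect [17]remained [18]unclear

The displaced element is "the letter" (word 2).
It functions as the direct object of "described", so the gap sits immediately after word 6 ("described").
Base order: The editor described the letter before a dean mentioned that Chen bargained with every architect.

6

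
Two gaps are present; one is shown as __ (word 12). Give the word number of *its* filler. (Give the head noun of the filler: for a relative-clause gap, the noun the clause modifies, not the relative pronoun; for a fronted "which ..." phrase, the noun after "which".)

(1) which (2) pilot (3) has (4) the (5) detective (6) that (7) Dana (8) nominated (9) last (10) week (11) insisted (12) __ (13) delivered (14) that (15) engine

The marked gap is the subject of "delivered".
Its filler is the fronted wh-phrase "which pilot", at word 2.
(The other dependency links word 5 to a gap after word 8.)

2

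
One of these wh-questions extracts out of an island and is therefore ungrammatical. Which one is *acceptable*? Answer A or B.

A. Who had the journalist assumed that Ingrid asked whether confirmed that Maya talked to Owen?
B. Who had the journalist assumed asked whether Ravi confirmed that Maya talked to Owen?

In A, the wh-phrase is extracted from inside a wh-island (introduced by "whether"), which blocks movement.
In B, the extraction path crosses only that-complement boundaries, which are transparent.
So B is grammatical.

B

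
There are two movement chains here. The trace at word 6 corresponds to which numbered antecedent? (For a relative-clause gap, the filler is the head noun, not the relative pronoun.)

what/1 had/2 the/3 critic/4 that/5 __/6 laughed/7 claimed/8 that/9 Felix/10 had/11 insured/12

4

The marked gap is inside the relative clause, the subject of "laughed".
Its filler is the head noun "critic" (via "that"), at word 4.
(The other dependency links word 1 to a gap after word 12.)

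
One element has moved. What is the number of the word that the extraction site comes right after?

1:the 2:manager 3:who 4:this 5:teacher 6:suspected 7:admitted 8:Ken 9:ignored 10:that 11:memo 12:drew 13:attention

The displaced element is "the manager" (word 2).
It is linked across 1 clause boundary (Ø).
It functions as the subject of "admitted", so the gap sits immediately after word 6 ("suspected").
Base order: This teacher suspected that the manager admitted Ken ignored that memo.

6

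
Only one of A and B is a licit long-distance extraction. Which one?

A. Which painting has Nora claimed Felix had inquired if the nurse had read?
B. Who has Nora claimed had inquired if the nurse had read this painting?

B

In A, the wh-phrase is extracted from inside a wh-island (introduced by "if"), which blocks movement.
In B, the extraction path crosses only that-complement boundaries, which are transparent.
So B is grammatical.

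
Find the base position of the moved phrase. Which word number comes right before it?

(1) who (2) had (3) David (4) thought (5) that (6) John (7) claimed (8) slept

7

The displaced element is "who" (word 1).
It is linked across 2 clause boundaries (that → Ø).
It functions as the subject of "slept", so the gap sits immediately after word 7 ("claimed").
Base order: David had thought that John claimed that who slept.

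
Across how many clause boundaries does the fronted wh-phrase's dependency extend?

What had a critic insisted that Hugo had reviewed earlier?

1

"what" is extracted from the object of "reviewed".
Boundaries crossed, outermost first: [that] — 1 in total.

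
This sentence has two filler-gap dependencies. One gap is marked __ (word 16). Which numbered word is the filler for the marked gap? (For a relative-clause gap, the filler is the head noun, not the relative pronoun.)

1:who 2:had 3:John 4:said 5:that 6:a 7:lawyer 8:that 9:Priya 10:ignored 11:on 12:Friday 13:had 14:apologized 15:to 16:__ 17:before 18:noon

1

The marked gap is the object of the preposition "to" of "apologized".
Its filler is the fronted wh-phrase "who", at word 1.
(The other dependency links word 7 to a gap after word 10.)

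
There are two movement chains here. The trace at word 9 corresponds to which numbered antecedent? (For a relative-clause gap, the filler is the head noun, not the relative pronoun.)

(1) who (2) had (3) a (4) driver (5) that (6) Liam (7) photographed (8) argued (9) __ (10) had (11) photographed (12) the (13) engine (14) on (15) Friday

The marked gap is the subject of "photographed".
Its filler is the fronted wh-phrase "who", at word 1.
(The other dependency links word 4 to a gap after word 7.)

1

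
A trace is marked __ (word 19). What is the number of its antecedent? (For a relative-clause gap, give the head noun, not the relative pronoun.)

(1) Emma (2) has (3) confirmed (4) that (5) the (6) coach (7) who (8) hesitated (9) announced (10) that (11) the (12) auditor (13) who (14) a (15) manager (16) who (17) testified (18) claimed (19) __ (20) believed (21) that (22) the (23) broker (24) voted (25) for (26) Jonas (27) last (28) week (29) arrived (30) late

12

The gap at 19 is the subject of "believed", inside a relative clause.
The relative pronoun is "who" (word 13); it is bound by the head noun immediately before it.
Its filler is the head noun "auditor", at word 12.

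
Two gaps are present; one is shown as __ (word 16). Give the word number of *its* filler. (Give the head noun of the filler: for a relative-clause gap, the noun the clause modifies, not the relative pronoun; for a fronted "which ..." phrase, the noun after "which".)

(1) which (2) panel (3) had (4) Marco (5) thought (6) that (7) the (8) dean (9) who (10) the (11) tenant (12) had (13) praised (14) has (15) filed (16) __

2

The marked gap is the direct object of "filed".
Its filler is the fronted wh-phrase "which panel", at word 2.
(The other dependency links word 8 to a gap after word 13.)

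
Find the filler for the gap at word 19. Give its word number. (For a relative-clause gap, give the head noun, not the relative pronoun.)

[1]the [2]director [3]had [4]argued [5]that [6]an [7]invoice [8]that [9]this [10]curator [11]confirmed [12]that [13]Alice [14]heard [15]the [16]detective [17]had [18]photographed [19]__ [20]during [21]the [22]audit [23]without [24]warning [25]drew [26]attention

The gap at 19 is the object of "photographed", inside a relative clause.
The relative pronoun is "that" (word 8); it is bound by the head noun immediately before it.
Its filler is the head noun "invoice", at word 7.

7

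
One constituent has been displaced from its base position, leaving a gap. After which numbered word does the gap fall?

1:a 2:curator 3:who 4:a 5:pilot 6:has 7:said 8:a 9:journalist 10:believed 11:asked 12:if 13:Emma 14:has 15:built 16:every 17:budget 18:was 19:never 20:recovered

The displaced element is "a curator" (word 2).
It is linked across 2 clause boundaries (Ø → Ø).
It functions as the subject of "asked", so the gap sits immediately after word 10 ("believed").
Base order: A pilot has said a journalist believed that a curator asked if Emma has built every budget.

10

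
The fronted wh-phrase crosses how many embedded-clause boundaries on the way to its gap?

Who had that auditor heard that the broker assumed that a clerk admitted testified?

"who" is extracted from the subject of "testified".
Boundaries crossed, outermost first: [that], [that], [Ø] — 3 in total.

3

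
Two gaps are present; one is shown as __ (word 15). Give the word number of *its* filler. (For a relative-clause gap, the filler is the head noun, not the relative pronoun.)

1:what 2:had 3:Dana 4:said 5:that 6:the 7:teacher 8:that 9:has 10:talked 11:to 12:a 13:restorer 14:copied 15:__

The marked gap is the direct object of "copied".
Its filler is the fronted wh-phrase "what", at word 1.
(The other dependency links word 7 to a gap after word 8.)

1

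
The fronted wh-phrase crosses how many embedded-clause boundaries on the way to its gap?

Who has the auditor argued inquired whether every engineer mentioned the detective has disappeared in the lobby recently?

"who" is extracted from the subject of "inquired".
Boundaries crossed, outermost first: [Ø] — 1 in total.

1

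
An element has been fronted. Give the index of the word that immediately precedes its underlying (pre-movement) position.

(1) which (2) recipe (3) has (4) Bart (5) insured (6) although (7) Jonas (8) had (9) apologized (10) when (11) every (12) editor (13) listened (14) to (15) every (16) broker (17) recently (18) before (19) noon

5

The displaced element is "which recipe" (word 2).
It functions as the direct object of "insured", so the gap sits immediately after word 5 ("insured").
Base order: Bart has insured which recipe although Jonas had apologized when every editor listened to every broker recently before noon.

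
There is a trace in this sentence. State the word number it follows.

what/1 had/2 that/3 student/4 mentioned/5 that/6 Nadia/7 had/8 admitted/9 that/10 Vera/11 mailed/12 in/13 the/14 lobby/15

12

The displaced element is "what" (word 1).
It is linked across 2 clause boundaries (that → that).
It functions as the direct object of "mailed", so the gap sits immediately after word 12 ("mailed").
Base order: That student had mentioned that Nadia had admitted that Vera mailed what in the lobby.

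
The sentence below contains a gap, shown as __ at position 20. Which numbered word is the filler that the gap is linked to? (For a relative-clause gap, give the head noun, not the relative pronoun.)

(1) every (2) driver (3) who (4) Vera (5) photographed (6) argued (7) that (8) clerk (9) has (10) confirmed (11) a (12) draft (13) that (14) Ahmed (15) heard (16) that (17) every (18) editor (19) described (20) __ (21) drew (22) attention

The gap at 20 is the object of "described", inside a relative clause.
The relative pronoun is "that" (word 13); it is bound by the head noun immediately before it.
Its filler is the head noun "draft", at word 12.

12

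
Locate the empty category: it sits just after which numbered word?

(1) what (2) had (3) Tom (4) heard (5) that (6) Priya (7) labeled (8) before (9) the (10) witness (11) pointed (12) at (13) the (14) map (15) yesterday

7

The displaced element is "what" (word 1).
It is linked across 1 clause boundary (that).
It functions as the direct object of "labeled", so the gap sits immediately after word 7 ("labeled").
Base order: Tom had heard that Priya labeled what before the witness pointed at the map yesterday.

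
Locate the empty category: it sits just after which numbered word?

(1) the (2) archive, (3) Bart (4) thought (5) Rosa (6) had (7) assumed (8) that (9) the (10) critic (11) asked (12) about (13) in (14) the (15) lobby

12

The displaced element is "the archive" (word 2).
It is linked across 2 clause boundaries (Ø → that).
It functions as the object of the preposition "about" of "asked", so the gap sits immediately after word 12 ("about").
Base order: Bart thought Rosa had assumed that the critic asked about the archive in the lobby.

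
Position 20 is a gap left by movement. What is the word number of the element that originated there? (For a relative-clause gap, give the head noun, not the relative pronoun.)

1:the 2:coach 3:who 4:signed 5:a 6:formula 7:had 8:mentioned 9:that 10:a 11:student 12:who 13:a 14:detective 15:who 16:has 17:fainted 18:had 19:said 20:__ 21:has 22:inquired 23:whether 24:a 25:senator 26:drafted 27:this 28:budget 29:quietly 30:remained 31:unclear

11

The gap at 20 is the subject of "inquired", inside a relative clause.
The relative pronoun is "who" (word 12); it is bound by the head noun immediately before it.
Its filler is the head noun "student", at word 11.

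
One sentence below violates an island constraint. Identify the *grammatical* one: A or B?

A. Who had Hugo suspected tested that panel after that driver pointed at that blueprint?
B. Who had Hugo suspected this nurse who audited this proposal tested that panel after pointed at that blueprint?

A

In B, the wh-phrase is extracted from inside an adjunct island (introduced by "after"), which blocks movement.
In A, the extraction path crosses only that-complement boundaries, which are transparent.
So A is grammatical.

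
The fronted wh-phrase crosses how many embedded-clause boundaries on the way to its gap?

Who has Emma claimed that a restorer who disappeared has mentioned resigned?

2

"who" is extracted from the subject of "resigned".
Boundaries crossed, outermost first: [that], [Ø] — 2 in total.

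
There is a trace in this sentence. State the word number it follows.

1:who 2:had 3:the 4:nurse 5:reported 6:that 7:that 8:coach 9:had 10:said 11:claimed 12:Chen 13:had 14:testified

The displaced element is "who" (word 1).
It is linked across 2 clause boundaries (that → Ø).
It functions as the subject of "claimed", so the gap sits immediately after word 10 ("said").
Base order: The nurse had reported that that coach had said that who claimed Chen had testified.

10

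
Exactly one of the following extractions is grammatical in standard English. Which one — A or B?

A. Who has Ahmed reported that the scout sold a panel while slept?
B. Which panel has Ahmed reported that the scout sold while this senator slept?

B

In A, the wh-phrase is extracted from inside an adjunct island (introduced by "while"), which blocks movement.
In B, the extraction path crosses only that-complement boundaries, which are transparent.
So B is grammatical.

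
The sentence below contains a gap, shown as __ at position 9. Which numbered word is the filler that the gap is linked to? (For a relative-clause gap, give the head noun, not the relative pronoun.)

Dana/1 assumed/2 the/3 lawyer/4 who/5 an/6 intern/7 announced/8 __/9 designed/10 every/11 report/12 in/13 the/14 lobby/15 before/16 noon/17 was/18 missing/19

4

The gap at 9 is the subject of "designed", inside a relative clause.
The relative pronoun is "who" (word 5); it is bound by the head noun immediately before it.
Its filler is the head noun "lawyer", at word 4.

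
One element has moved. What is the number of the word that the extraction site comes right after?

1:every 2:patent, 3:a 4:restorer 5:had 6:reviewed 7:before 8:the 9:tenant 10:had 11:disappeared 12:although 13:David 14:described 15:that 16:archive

The displaced element is "every patent" (word 2).
It functions as the direct object of "reviewed", so the gap sits immediately after word 6 ("reviewed").
Base order: A restorer had reviewed every patent before the tenant had disappeared although David described that archive.

6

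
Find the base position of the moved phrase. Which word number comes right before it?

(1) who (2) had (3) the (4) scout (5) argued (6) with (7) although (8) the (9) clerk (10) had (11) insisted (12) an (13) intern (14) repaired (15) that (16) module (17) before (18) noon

6

The displaced element is "who" (word 1).
It functions as the object of the preposition "with" of "argued", so the gap sits immediately after word 6 ("with").
Base order: The scout had argued with who although the clerk had insisted an intern repaired that module before noon.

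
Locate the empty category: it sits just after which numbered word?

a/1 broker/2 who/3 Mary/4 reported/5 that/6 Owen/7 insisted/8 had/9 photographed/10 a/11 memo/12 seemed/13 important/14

The displaced element is "a broker" (word 2).
It is linked across 2 clause boundaries (that → Ø).
It functions as the subject of "photographed", so the gap sits immediately after word 8 ("insisted").
Base order: Mary reported that Owen insisted a broker had photographed a memo.

8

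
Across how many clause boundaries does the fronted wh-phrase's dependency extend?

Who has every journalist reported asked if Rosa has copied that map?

1

"who" is extracted from the subject of "asked".
Boundaries crossed, outermost first: [Ø] — 1 in total.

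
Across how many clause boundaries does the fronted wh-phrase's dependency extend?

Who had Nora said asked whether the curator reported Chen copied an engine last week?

"who" is extracted from the subject of "asked".
Boundaries crossed, outermost first: [Ø] — 1 in total.

1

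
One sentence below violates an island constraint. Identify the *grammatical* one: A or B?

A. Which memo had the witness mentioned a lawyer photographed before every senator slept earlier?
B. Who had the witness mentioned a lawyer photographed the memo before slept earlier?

In B, the wh-phrase is extracted from inside an adjunct island (introduced by "before"), which blocks movement.
In A, the extraction path crosses only that-complement boundaries, which are transparent.
So A is grammatical.

A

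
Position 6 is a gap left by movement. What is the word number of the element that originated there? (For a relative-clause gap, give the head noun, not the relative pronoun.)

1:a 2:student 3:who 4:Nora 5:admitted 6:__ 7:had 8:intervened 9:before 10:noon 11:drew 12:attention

2

The gap at 6 is the subject of "intervened", inside a relative clause.
The relative pronoun is "who" (word 3); it is bound by the head noun immediately before it.
Its filler is the head noun "student", at word 2.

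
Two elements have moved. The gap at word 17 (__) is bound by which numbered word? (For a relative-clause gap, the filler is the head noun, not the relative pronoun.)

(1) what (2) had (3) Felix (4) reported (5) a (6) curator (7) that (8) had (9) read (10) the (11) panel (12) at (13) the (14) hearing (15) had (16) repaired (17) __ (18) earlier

1

The marked gap is the direct object of "repaired".
Its filler is the fronted wh-phrase "what", at word 1.
(The other dependency links word 6 to a gap after word 7.)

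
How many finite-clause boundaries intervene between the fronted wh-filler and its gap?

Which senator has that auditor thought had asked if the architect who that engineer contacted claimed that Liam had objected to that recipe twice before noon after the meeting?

1

"which senator" is extracted from the subject of "asked".
Boundaries crossed, outermost first: [Ø] — 1 in total.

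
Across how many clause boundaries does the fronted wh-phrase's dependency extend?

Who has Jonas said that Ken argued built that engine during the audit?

"who" is extracted from the subject of "built".
Boundaries crossed, outermost first: [that], [Ø] — 2 in total.

2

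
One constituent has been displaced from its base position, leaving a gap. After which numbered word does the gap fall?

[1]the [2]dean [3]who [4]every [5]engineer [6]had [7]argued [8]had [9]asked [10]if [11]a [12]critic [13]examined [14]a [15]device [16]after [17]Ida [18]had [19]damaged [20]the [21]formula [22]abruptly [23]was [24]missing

7

The displaced element is "the dean" (word 2).
It is linked across 1 clause boundary (Ø).
It functions as the subject of "asked", so the gap sits immediately after word 7 ("argued").
Base order: Every engineer had argued the dean had asked if a critic examined a device after Ida had damaged the formula abruptly.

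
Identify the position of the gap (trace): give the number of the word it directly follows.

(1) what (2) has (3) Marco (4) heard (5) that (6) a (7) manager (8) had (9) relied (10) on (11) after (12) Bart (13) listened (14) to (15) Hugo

The displaced element is "what" (word 1).
It is linked across 1 clause boundary (that).
It functions as the object of the preposition "on" of "relied", so the gap sits immediately after word 10 ("on").
Base order: Marco has heard that a manager had relied on what after Bart listened to Hugo.

10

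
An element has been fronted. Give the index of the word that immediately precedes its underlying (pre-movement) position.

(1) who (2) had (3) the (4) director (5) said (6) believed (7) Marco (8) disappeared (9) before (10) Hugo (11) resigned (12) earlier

The displaced element is "who" (word 1).
It is linked across 1 clause boundary (Ø).
It functions as the subject of "believed", so the gap sits immediately after word 5 ("said").
Base order: The director had said that who believed Marco disappeared before Hugo resigned earlier.

5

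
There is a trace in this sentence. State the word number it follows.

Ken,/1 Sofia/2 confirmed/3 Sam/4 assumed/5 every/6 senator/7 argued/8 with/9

The displaced element is "Ken" (word 1).
It is linked across 2 clause boundaries (Ø → Ø).
It functions as the object of the preposition "with" of "argued", so the gap sits immediately after word 9 ("with").
Base order: Sofia confirmed Sam assumed every senator argued with Ken.

9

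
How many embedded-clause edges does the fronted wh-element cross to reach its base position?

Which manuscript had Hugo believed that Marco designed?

"which manuscript" is extracted from the object of "designed".
Boundaries crossed, outermost first: [that] — 1 in total.

1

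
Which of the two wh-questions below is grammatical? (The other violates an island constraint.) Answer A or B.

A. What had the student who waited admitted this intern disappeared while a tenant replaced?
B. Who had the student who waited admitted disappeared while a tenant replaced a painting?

B

In A, the wh-phrase is extracted from inside an adjunct island (introduced by "while"), which blocks movement.
In B, the extraction path crosses only that-complement boundaries, which are transparent.
So B is grammatical.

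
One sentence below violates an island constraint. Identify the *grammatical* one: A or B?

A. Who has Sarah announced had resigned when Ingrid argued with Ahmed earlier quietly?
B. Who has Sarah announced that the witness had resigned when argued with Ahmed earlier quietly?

In B, the wh-phrase is extracted from inside an adjunct island (introduced by "when"), which blocks movement.
In A, the extraction path crosses only that-complement boundaries, which are transparent.
So A is grammatical.

A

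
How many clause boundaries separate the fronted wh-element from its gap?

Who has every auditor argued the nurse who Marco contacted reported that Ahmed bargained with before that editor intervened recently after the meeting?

2

"who" is extracted from the PP object of "bargained".
Boundaries crossed, outermost first: [Ø], [that] — 2 in total.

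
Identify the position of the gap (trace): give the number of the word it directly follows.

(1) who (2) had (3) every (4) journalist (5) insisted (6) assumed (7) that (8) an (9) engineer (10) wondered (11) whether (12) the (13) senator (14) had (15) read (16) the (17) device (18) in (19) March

The displaced element is "who" (word 1).
It is linked across 1 clause boundary (Ø).
It functions as the subject of "assumed", so the gap sits immediately after word 5 ("insisted").
Base order: Every journalist had insisted that who assumed that an engineer wondered whether the senator had read the device in March.

5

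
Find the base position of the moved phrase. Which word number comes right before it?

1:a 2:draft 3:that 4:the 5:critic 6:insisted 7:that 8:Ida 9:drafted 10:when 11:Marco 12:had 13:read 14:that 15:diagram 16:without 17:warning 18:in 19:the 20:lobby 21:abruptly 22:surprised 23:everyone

The displaced element is "a draft" (word 2).
It is linked across 1 clause boundary (that).
It functions as the direct object of "drafted", so the gap sits immediately after word 9 ("drafted").
Base order: The critic insisted that Ida drafted a draft when Marco had read that diagram without warning in the lobby abruptly.

9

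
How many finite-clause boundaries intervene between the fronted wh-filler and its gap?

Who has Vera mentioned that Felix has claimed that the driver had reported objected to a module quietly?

3

"who" is extracted from the subject of "objected".
Boundaries crossed, outermost first: [that], [that], [Ø] — 3 in total.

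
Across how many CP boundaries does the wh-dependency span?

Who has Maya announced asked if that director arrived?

1

"who" is extracted from the subject of "asked".
Boundaries crossed, outermost first: [Ø] — 1 in total.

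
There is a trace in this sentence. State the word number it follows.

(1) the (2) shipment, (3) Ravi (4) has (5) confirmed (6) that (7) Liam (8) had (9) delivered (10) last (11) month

The displaced element is "the shipment" (word 2).
It is linked across 1 clause boundary (that).
It functions as the direct object of "delivered", so the gap sits immediately after word 9 ("delivered").
Base order: Ravi has confirmed that Liam had delivered the shipment last month.

9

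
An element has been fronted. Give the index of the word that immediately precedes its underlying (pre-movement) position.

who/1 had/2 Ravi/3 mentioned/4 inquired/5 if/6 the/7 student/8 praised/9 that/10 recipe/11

The displaced element is "who" (word 1).
It is linked across 1 clause boundary (Ø).
It functions as the subject of "inquired", so the gap sits immediately after word 4 ("mentioned").
Base order: Ravi had mentioned who inquired if the student praised that recipe.

4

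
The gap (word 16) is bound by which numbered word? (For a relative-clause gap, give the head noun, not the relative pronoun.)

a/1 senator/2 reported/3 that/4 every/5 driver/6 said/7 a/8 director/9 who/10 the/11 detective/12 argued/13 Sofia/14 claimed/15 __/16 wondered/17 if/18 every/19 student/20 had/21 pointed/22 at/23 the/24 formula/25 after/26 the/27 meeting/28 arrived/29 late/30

9

The gap at 16 is the subject of "wondered", inside a relative clause.
The relative pronoun is "who" (word 10); it is bound by the head noun immediately before it.
Its filler is the head noun "director", at word 9.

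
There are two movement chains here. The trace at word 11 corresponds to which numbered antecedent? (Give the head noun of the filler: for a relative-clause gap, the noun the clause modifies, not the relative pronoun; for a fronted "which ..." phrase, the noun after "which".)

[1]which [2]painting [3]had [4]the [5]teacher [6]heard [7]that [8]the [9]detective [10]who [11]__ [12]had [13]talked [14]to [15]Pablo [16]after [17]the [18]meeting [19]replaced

The marked gap is inside the relative clause, the subject of "talked".
Its filler is the head noun "detective" (via "who"), at word 9.
(The other dependency links word 2 to a gap after word 19.)

9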